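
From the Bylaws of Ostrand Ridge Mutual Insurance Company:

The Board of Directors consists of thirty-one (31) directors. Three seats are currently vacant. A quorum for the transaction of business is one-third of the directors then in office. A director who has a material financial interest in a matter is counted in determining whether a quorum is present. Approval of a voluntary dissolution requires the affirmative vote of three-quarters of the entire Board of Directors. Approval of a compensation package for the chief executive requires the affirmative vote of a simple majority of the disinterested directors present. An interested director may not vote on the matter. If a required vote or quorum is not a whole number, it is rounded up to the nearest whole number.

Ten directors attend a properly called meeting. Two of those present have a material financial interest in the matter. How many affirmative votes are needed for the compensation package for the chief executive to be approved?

5

The compensation package for the chief executive requires a majority of the disinterested directors present (10 − 2 = 8).
A majority of 8 is 5.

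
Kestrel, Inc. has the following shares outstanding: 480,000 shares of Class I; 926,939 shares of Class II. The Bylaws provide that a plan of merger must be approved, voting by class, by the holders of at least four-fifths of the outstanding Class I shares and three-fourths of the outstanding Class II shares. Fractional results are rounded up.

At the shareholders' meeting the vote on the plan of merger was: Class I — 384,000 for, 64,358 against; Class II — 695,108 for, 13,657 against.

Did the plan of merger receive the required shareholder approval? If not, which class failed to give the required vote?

Class I: 4/5 of 480000 = 384000; 384,000 required, 384,000 in favor — approved.
Class II: 3/4 of 926939 = 695204.25, rounded up to 695205; 695,205 required, 695,108 in favor — not approved.

Not approved — the Class II shares did not give the required vote.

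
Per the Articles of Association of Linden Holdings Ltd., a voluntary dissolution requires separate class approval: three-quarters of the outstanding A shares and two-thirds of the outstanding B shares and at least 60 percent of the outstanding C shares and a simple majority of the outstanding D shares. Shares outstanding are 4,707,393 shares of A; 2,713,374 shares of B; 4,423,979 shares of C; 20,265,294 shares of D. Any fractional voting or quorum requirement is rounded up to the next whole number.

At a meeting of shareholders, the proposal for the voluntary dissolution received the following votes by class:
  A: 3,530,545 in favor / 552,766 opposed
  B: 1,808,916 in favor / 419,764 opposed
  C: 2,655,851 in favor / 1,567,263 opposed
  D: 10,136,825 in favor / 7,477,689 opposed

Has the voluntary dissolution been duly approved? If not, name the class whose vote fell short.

A: 3/4 of 4707393 = 3530544.75, rounded up to 3530545; 3,530,545 required, 3,530,545 in favor — approved.
B: 2/3 of 2713374 = 1808916; 1,808,916 required, 1,808,916 in favor — approved.
C: 3/5 of 4423979 = 2654387.40, rounded up to 2654388; 2,654,388 required, 2,655,851 in favor — approved.
D: a majority of 20265294 is 10132648; 10,132,648 required, 10,136,825 in favor — approved.

Approved — every class gave the required vote.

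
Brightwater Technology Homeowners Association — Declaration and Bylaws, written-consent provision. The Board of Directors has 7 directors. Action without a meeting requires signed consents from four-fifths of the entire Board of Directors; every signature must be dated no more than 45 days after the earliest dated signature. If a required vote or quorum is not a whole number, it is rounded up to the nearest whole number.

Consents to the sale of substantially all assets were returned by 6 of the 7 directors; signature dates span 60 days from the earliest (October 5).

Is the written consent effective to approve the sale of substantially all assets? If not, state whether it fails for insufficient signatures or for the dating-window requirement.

Not effective — dating-window requirement not satisfied.

Signatures required: four-fifths of 7 — 4/5 of 7 = 5.60, rounded up to 6, so 6 needed; 6 signed. Sufficient.
Dating window: the latest signature is 60 days after the earliest; the limit is 45 days. Outside the window.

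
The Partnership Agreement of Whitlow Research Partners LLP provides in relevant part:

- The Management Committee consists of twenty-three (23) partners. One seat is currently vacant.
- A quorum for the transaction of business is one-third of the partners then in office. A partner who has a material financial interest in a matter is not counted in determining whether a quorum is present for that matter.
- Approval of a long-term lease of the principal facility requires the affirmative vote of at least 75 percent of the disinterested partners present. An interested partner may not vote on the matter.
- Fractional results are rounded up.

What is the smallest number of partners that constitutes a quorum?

8

1/3 of 22 = 7.33, rounded up to 8.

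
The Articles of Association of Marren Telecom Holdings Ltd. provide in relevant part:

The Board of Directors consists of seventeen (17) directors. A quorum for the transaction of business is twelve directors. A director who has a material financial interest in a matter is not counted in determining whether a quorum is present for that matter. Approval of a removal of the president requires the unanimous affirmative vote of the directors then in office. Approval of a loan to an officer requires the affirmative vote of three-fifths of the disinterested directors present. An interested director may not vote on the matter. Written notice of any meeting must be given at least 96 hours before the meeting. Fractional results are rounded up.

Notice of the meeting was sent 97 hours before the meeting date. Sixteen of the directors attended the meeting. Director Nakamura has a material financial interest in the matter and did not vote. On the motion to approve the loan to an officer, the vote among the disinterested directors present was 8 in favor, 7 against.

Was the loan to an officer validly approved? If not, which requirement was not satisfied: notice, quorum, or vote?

Notice: 97 hours given; 96 required (97 ≥ 96). Satisfied.
Quorum: 16 present, but the 1 interested director does not count, leaving 15. Quorum is 12. Satisfied.
Vote: the loan to an officer requires three-fifths of the disinterested directors present (16 − 1 = 15). 3/5 of 15 = 9, so 9 affirmative votes are needed; 8 voted in favor. Not satisfied.

Invalid — vote requirement not satisfied.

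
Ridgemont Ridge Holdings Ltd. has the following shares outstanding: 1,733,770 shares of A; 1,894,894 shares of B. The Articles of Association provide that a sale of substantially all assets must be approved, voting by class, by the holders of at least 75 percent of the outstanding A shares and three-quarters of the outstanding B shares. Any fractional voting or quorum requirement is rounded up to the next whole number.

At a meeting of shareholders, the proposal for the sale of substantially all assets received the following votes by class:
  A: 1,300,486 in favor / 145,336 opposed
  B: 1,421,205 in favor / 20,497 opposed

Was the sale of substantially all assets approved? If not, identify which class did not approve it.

Approved — every class gave the required vote.

A: 3/4 of 1733770 = 1300327.50, rounded up to 1300328; 1,300,328 required, 1,300,486 in favor — approved.
B: 3/4 of 1894894 = 1421170.50, rounded up to 1421171; 1,421,171 required, 1,421,205 in favor — approved.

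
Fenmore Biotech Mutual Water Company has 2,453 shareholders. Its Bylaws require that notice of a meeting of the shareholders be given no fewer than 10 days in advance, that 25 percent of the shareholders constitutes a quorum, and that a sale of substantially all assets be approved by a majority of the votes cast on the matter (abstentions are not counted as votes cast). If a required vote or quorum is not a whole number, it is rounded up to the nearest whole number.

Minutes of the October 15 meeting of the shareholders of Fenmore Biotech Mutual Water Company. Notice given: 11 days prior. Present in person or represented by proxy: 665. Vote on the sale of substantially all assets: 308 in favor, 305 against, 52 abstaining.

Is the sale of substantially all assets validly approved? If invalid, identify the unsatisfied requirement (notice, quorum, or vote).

Notice: 11 days given; 10 required. Satisfied.
Quorum: 25% of 2,453 = 613.25, rounded up to 614; 665 present. Satisfied.
Vote: requires a majority of the votes cast (665 − 52 abstaining = 613); a majority of 613 is 307, so 307 needed; 308 in favor. Satisfied.

Valid — all requirements satisfied.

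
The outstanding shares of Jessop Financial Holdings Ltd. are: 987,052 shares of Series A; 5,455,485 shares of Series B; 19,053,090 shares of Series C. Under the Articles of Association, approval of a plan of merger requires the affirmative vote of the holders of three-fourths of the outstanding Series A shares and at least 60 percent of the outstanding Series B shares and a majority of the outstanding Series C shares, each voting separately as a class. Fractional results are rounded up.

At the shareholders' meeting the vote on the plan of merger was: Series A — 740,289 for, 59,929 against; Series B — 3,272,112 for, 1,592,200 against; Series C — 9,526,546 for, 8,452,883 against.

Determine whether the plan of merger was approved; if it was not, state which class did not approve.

Not approved — the Series B shares did not give the required vote.

Series A: 3/4 of 987052 = 740289; 740,289 required, 740,289 in favor — approved.
Series B: 3/5 of 5455485 = 3273291; 3,273,291 required, 3,272,112 in favor — not approved.
Series C: a majority of 19053090 is 9526546; 9,526,546 required, 9,526,546 in favor — approved.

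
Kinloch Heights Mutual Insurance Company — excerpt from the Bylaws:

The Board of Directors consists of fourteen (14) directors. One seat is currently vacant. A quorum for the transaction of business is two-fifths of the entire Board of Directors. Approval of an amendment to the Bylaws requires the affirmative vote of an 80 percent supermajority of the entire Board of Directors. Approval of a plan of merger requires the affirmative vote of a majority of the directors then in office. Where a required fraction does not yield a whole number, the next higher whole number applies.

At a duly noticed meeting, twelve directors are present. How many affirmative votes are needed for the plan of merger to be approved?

7

The plan of merger requires a majority of the directors then in office (13).
A majority of 13 is 7.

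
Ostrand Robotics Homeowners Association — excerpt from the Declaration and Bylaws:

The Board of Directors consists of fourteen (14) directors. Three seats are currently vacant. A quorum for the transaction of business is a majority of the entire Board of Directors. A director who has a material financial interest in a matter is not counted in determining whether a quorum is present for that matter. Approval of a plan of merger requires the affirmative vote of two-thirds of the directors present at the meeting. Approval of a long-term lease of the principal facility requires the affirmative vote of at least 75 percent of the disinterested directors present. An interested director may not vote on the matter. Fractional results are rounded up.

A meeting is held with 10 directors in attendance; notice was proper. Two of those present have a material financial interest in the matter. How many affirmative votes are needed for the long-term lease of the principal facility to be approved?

The long-term lease of the principal facility requires three-fourths of the disinterested directors present (10 − 2 = 8).
3/4 of 8 = 6.

6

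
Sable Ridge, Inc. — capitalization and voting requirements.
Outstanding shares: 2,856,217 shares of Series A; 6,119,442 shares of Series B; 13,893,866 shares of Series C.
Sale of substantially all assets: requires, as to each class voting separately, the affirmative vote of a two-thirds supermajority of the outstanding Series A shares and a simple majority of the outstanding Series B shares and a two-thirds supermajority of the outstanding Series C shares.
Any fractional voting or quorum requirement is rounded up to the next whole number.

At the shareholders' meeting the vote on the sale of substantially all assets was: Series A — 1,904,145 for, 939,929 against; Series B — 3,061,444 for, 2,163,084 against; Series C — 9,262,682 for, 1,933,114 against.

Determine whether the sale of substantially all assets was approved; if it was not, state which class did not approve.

Series A: 2/3 of 2856217 = 1904144.67, rounded up to 1904145; 1,904,145 required, 1,904,145 in favor — approved.
Series B: a majority of 6119442 is 3059722; 3,059,722 required, 3,061,444 in favor — approved.
Series C: 2/3 of 13893866 = 9262577.33, rounded up to 9262578; 9,262,578 required, 9,262,682 in favor — approved.

Approved — every class gave the required vote.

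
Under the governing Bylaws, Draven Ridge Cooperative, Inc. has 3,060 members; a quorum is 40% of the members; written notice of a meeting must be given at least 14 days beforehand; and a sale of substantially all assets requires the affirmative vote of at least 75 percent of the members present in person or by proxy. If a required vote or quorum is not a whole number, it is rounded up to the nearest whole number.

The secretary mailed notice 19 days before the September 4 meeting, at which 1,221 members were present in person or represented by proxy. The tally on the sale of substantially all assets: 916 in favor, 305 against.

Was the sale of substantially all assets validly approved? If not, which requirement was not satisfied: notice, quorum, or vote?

Notice: 19 days given; 14 required. Satisfied.
Quorum: 40% of 3,060 = 1,224; 1,221 present. Not satisfied.
Vote: requires three-fourths of those present (1,221); 3/4 of 1221 = 915.75, rounded up to 916, so 916 needed; 916 in favor. Satisfied.

Invalid — quorum requirement not satisfied.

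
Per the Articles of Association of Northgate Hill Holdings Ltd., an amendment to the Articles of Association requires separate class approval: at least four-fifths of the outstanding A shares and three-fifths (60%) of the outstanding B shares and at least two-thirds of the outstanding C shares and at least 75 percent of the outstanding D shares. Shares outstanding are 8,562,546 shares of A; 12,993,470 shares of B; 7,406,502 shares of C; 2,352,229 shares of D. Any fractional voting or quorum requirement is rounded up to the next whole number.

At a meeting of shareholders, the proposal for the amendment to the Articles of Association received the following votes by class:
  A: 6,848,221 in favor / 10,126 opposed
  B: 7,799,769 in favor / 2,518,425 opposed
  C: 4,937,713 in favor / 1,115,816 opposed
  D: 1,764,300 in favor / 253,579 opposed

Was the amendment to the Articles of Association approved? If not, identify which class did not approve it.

A: 4/5 of 8562546 = 6850036.80, rounded up to 6850037; 6,850,037 required, 6,848,221 in favor — not approved.
B: 3/5 of 12993470 = 7796082; 7,796,082 required, 7,799,769 in favor — approved.
C: 2/3 of 7406502 = 4937668; 4,937,668 required, 4,937,713 in favor — approved.
D: 3/4 of 2352229 = 1764171.75, rounded up to 1764172; 1,764,172 required, 1,764,300 in favor — approved.

Not approved — the A shares did not give the required vote.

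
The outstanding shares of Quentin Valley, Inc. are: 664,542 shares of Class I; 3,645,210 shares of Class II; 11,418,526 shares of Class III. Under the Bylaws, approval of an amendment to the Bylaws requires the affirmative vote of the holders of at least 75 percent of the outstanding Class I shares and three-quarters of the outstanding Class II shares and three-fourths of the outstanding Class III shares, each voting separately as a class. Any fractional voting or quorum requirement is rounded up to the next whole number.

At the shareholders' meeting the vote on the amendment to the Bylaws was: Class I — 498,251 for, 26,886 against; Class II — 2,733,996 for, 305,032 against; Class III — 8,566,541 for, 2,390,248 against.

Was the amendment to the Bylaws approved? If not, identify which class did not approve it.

Class I: 3/4 of 664542 = 498406.50, rounded up to 498407; 498,407 required, 498,251 in favor — not approved.
Class II: 3/4 of 3645210 = 2733907.50, rounded up to 2733908; 2,733,908 required, 2,733,996 in favor — approved.
Class III: 3/4 of 11418526 = 8563894.50, rounded up to 8563895; 8,563,895 required, 8,566,541 in favor — approved.

Not approved — the Class I shares did not give the required vote.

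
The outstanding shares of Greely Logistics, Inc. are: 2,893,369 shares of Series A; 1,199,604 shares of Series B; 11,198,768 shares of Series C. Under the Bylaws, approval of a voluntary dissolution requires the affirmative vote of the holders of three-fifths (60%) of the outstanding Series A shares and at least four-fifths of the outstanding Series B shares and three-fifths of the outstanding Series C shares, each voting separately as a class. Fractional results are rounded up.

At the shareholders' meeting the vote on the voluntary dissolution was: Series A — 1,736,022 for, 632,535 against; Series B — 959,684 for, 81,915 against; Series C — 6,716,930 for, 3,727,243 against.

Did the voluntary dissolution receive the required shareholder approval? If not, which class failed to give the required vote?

Series A: 3/5 of 2893369 = 1736021.40, rounded up to 1736022; 1,736,022 required, 1,736,022 in favor — approved.
Series B: 4/5 of 1199604 = 959683.20, rounded up to 959684; 959,684 required, 959,684 in favor — approved.
Series C: 3/5 of 11198768 = 6719260.80, rounded up to 6719261; 6,719,261 required, 6,716,930 in favor — not approved.

Not approved — the Series C shares did not give the required vote.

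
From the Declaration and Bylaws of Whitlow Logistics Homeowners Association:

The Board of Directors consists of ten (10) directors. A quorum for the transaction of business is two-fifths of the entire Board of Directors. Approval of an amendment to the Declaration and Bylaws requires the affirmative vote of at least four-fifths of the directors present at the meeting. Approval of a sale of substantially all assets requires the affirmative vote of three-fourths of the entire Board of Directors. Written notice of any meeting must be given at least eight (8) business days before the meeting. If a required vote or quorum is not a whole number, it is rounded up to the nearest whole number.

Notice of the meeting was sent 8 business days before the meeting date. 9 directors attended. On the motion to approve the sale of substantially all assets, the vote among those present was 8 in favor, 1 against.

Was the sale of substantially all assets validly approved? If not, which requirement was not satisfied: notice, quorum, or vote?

Valid — all requirements satisfied.

Notice: 8 business days given; 8 required (8 ≥ 8). Satisfied.
Quorum: 9 present; quorum is 4. Satisfied.
Vote: the sale of substantially all assets requires three-fourths of the entire Board of Directors (10). 3/4 of 10 = 7.50, rounded up to 8, so 8 affirmative votes are needed; 8 voted in favor. Satisfied.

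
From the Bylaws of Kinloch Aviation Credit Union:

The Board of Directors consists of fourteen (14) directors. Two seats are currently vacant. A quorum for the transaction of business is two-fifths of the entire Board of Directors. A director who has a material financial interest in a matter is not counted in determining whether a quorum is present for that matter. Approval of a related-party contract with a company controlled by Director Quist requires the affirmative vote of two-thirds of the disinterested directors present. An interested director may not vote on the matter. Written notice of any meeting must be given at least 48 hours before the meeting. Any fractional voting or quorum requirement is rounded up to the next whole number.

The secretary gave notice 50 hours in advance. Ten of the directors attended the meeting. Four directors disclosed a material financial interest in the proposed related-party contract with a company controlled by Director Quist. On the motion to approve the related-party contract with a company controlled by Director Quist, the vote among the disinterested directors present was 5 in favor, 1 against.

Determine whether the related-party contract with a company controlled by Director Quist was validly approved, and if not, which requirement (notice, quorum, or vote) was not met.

Notice: 50 hours given; 48 required (50 ≥ 48). Satisfied.
Quorum: 10 present, but the 4 interested directors do not count, leaving 6. Quorum is 6. Satisfied.
Vote: the related-party contract with a company controlled by Director Quist requires two-thirds of the disinterested directors present (10 − 4 = 6). 2/3 of 6 = 4, so 4 affirmative votes are needed; 5 voted in favor. Satisfied.

Valid — all requirements satisfied.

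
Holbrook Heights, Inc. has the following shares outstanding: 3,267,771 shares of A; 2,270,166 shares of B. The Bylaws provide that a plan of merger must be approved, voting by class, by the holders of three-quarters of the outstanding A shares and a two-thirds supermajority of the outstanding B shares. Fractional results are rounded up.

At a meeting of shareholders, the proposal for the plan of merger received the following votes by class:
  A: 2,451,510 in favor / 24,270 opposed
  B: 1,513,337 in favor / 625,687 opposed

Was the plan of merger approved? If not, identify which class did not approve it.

Not approved — the B shares did not give the required vote.

A: 3/4 of 3267771 = 2450828.25, rounded up to 2450829; 2,450,829 required, 2,451,510 in favor — approved.
B: 2/3 of 2270166 = 1513444; 1,513,444 required, 1,513,337 in favor — not approved.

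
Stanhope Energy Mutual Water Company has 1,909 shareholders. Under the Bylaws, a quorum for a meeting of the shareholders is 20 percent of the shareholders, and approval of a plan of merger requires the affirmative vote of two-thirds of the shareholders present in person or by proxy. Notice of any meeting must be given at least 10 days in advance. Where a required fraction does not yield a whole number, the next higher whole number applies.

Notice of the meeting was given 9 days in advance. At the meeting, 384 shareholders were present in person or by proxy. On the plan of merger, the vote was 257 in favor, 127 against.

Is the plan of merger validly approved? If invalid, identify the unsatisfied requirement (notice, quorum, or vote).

Notice: 9 days given; 10 required. Not satisfied.
Quorum: 20% of 1,909 = 381.80, rounded up to 382; 384 present. Satisfied.
Vote: requires two-thirds of those present (384); 2/3 of 384 = 256, so 256 needed; 257 in favor. Satisfied.

Invalid — notice requirement not satisfied.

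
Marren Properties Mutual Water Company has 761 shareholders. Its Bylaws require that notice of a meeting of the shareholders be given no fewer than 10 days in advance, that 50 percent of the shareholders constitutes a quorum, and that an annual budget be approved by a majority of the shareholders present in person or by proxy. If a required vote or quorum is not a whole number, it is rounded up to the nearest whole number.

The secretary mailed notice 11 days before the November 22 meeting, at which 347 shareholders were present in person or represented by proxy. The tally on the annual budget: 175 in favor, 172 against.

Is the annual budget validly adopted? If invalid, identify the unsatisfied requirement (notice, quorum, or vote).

Notice: 11 days given; 10 required. Satisfied.
Quorum: 50% of 761 = 380.50, rounded up to 381; 347 present. Not satisfied.
Vote: requires a majority of those present (347); a majority of 347 is 174, so 174 needed; 175 in favor. Satisfied.

Invalid — quorum requirement not satisfied.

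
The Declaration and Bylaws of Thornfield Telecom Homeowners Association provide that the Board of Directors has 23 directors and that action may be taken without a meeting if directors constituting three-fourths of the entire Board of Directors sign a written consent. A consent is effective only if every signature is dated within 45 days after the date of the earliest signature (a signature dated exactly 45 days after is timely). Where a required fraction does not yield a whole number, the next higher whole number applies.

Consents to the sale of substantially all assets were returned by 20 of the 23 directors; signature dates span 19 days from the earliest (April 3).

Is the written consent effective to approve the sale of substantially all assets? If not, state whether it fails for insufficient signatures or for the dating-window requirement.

Signatures required: three-fourths of 23 — 3/4 of 23 = 17.25, rounded up to 18, so 18 needed; 20 signed. Sufficient.
Dating window: the latest signature is 19 days after the earliest; the limit is 45 days. Within the window.

Effective — both the signature and dating-window requirements are satisfied.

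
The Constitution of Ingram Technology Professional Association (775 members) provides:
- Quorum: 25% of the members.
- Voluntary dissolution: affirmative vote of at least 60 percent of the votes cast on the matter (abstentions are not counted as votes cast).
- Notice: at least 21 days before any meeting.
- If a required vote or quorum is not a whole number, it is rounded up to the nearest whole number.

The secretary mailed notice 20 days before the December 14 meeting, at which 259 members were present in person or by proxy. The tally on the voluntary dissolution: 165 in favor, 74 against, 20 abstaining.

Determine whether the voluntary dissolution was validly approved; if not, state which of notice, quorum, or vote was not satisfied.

Invalid — notice requirement not satisfied.

Notice: 20 days given; 21 required. Not satisfied.
Quorum: 25% of 775 = 193.75, rounded up to 194; 259 present. Satisfied.
Vote: requires three-fifths of the votes cast (259 − 20 abstaining = 239); 3/5 of 239 = 143.40, rounded up to 144, so 144 needed; 165 in favor. Satisfied.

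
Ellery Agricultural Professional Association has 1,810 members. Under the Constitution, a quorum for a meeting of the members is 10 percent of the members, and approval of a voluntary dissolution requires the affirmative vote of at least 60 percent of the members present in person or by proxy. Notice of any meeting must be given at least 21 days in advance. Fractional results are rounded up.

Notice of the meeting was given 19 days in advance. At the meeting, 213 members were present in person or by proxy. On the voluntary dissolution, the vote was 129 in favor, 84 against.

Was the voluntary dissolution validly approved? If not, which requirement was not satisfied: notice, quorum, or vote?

Notice: 19 days given; 21 required. Not satisfied.
Quorum: 10% of 1,810 = 181; 213 present. Satisfied.
Vote: requires three-fifths of those present (213); 3/5 of 213 = 127.80, rounded up to 128, so 128 needed; 129 in favor. Satisfied.

Invalid — notice requirement not satisfied.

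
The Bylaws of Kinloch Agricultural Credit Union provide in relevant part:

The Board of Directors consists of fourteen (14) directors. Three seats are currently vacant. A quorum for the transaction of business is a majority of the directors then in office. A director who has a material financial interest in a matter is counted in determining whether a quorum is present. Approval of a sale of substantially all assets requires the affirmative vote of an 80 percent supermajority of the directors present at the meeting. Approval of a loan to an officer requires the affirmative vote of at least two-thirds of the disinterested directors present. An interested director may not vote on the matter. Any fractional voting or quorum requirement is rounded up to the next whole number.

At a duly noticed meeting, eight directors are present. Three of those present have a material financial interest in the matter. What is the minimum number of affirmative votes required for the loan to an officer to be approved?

4

The loan to an officer requires two-thirds of the disinterested directors present (8 − 3 = 5).
2/3 of 5 = 3.33, rounded up to 4.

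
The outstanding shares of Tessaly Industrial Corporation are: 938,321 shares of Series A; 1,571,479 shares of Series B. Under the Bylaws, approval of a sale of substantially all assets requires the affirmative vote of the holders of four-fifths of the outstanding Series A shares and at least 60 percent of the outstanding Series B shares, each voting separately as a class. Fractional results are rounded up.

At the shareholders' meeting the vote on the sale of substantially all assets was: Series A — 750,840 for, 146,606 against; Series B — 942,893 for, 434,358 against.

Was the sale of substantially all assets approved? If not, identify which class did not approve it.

Series A: 4/5 of 938321 = 750656.80, rounded up to 750657; 750,657 required, 750,840 in favor — approved.
Series B: 3/5 of 1571479 = 942887.40, rounded up to 942888; 942,888 required, 942,893 in favor — approved.

Approved — every class gave the required vote.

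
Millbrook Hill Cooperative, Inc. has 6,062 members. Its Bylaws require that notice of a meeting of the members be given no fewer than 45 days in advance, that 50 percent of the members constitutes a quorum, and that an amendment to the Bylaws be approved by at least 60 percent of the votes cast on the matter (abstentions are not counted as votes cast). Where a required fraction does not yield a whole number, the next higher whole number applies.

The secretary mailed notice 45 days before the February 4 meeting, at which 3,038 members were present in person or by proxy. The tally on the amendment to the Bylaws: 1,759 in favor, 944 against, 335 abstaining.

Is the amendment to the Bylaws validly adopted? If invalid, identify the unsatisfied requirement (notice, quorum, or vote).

Notice: 45 days given; 45 required. Satisfied.
Quorum: 50% of 6,062 = 3,031; 3,038 present. Satisfied.
Vote: requires three-fifths of the votes cast (3,038 − 335 abstaining = 2,703); 3/5 of 2703 = 1621.80, rounded up to 1622, so 1,622 needed; 1,759 in favor. Satisfied.

Valid — all requirements satisfied.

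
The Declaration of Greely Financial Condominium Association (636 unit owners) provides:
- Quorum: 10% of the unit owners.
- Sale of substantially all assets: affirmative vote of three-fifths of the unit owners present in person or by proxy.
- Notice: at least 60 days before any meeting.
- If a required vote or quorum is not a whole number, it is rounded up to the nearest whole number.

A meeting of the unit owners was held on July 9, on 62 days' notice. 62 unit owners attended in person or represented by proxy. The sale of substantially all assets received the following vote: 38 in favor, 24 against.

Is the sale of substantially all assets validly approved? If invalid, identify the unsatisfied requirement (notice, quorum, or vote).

Invalid — quorum requirement not satisfied.

Notice: 62 days given; 60 required. Satisfied.
Quorum: 10% of 636 = 63.60, rounded up to 64; 62 present. Not satisfied.
Vote: requires three-fifths of those present (62); 3/5 of 62 = 37.20, rounded up to 38, so 38 needed; 38 in favor. Satisfied.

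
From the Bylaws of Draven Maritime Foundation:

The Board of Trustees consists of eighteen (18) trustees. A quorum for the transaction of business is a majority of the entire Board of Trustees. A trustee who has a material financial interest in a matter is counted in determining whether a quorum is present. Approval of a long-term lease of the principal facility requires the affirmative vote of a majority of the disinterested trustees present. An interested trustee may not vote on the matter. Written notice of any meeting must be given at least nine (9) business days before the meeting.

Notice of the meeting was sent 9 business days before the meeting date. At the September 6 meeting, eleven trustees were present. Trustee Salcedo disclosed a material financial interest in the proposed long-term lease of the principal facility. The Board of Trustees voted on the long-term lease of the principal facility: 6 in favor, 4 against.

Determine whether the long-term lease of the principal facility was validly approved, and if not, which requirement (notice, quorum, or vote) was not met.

Notice: 9 business days given; 9 required (9 ≥ 9). Satisfied.
Quorum: 11 present (interested trustees count toward quorum); quorum is 10. Satisfied.
Vote: the long-term lease of the principal facility requires a majority of the disinterested trustees present (11 − 1 = 10). A majority of 10 is 6, so 6 affirmative votes are needed; 6 voted in favor. Satisfied.

Valid — all requirements satisfied.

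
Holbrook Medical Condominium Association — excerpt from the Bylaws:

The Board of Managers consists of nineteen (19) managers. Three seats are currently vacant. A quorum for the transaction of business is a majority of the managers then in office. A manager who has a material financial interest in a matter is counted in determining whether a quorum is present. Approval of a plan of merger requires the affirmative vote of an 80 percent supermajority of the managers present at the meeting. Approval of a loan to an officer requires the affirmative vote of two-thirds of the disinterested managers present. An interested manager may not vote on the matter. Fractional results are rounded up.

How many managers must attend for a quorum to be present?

9

A majority of 16 is 9.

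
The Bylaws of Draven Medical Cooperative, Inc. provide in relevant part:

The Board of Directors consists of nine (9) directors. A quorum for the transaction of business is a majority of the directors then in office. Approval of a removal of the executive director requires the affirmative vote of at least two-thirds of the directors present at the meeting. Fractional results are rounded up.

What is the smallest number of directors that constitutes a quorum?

A majority of 9 is 5.

5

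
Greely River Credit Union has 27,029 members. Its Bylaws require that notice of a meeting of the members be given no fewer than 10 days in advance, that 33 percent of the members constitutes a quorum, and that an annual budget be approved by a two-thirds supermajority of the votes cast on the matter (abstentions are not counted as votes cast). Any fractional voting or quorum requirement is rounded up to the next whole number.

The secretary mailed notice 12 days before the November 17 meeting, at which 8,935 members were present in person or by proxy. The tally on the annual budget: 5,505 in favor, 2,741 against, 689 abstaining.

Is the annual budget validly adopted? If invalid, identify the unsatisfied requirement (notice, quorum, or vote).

Notice: 12 days given; 10 required. Satisfied.
Quorum: 33% of 27,029 = 8,919.57, rounded up to 8,920; 8,935 present. Satisfied.
Vote: requires two-thirds of the votes cast (8,935 − 689 abstaining = 8,246); 2/3 of 8246 = 5497.33, rounded up to 5498, so 5,498 needed; 5,505 in favor. Satisfied.

Valid — all requirements satisfied.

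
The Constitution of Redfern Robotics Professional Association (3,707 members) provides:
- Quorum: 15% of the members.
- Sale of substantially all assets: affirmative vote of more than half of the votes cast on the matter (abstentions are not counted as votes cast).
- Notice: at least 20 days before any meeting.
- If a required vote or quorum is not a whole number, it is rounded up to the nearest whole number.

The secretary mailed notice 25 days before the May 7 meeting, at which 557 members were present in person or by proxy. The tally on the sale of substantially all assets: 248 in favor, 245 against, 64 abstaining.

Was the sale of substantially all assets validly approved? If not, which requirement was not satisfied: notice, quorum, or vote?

Notice: 25 days given; 20 required. Satisfied.
Quorum: 15% of 3,707 = 556.05, rounded up to 557; 557 present. Satisfied.
Vote: requires a majority of the votes cast (557 − 64 abstaining = 493); a majority of 493 is 247, so 247 needed; 248 in favor. Satisfied.

Valid — all requirements satisfied.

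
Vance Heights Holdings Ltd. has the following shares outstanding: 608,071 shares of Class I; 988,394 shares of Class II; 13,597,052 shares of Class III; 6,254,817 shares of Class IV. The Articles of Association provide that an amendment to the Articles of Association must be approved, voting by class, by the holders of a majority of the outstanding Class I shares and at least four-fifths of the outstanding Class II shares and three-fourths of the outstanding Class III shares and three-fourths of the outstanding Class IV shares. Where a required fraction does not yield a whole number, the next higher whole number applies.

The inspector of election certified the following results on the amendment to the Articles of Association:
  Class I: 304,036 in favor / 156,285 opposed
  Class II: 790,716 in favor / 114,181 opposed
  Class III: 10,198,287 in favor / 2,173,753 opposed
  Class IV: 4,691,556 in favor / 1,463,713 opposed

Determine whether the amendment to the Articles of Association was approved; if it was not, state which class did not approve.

Approved — every class gave the required vote.

Class I: a majority of 608071 is 304036; 304,036 required, 304,036 in favor — approved.
Class II: 4/5 of 988394 = 790715.20, rounded up to 790716; 790,716 required, 790,716 in favor — approved.
Class III: 3/4 of 13597052 = 10197789; 10,197,789 required, 10,198,287 in favor — approved.
Class IV: 3/4 of 6254817 = 4691112.75, rounded up to 4691113; 4,691,113 required, 4,691,556 in favor — approved.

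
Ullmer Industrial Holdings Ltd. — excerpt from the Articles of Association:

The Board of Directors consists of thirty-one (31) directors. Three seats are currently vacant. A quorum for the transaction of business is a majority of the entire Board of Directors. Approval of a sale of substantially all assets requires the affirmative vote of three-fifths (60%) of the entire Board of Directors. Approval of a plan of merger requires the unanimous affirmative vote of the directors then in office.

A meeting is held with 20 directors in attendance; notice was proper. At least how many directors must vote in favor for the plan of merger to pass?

The plan of merger requires the unanimous vote of the directors then in office (28).
Unanimous means all 28.
(Only 20 can vote, so the plan of merger cannot pass at this meeting, but the required vote is still 28.)

28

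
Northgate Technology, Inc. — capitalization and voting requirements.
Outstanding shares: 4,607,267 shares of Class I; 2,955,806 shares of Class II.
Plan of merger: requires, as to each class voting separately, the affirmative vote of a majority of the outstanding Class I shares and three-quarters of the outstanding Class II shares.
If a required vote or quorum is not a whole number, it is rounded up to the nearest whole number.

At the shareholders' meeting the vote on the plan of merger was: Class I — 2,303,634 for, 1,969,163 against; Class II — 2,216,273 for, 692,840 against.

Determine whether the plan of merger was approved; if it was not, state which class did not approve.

Class I: a majority of 4607267 is 2303634; 2,303,634 required, 2,303,634 in favor — approved.
Class II: 3/4 of 2955806 = 2216854.50, rounded up to 2216855; 2,216,855 required, 2,216,273 in favor — not approved.

Not approved — the Class II shares did not give the required vote.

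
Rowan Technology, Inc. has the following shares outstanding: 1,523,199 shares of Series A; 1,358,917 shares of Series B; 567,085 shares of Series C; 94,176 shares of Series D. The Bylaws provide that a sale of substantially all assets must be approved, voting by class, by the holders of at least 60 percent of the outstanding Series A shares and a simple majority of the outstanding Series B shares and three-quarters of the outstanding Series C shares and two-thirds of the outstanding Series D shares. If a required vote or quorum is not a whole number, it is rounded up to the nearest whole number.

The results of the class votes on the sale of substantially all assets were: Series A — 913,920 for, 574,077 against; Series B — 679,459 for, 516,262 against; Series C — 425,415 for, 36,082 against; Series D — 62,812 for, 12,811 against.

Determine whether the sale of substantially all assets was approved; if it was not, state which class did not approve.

Series A: 3/5 of 1523199 = 913919.40, rounded up to 913920; 913,920 required, 913,920 in favor — approved.
Series B: a majority of 1358917 is 679459; 679,459 required, 679,459 in favor — approved.
Series C: 3/4 of 567085 = 425313.75, rounded up to 425314; 425,314 required, 425,415 in favor — approved.
Series D: 2/3 of 94176 = 62784; 62,784 required, 62,812 in favor — approved.

Approved — every class gave the required vote.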